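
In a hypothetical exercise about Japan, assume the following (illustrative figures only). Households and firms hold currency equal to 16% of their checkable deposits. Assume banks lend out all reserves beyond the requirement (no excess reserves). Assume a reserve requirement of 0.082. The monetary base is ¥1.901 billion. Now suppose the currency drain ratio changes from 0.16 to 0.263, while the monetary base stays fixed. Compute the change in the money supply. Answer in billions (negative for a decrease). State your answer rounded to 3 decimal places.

Initially m₁ = (1 + 0.16) / (0.082 + 0.16) ≈ 4.79339, so M₁ = 4.79339 × 1.901 ≈ 9.1122 billion.
After the change m₂ = (1 + 0.263) / (0.082 + 0.263) ≈ 3.66087, so M₂ = 3.66087 × 1.901 ≈ 6.9593 billion.
ΔM = M₂ − M₁ = 6.9593 − 9.1122 = -2.1529 billion.

-2.153 billion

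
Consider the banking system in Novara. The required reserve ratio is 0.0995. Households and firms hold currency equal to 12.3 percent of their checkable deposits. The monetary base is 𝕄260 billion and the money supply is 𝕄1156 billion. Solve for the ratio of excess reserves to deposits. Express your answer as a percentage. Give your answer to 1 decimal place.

Using m = M/MB = 1156/260 ≈ 4.446154. Since m = (1 + c)/(c + rr + e), the denominator satisfies c + rr + e = (1 + c)/m = (1 + 0.123) / 4.446154 ≈ 0.252578.
With c = 0.123 and rr = 0.0995, the ratio of excess reserves to deposits is 0.252578 − 0.123 − 0.0995 = 0.030078.

3.0%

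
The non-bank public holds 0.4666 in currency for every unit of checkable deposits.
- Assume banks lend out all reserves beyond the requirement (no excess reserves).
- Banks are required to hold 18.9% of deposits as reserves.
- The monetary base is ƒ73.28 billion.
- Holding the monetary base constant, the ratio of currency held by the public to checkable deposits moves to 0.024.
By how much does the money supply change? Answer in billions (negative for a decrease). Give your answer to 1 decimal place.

ƒ188.4 billion

Initially m₁ = (1 + 0.4666) / (0.189 + 0.4666) ≈ 2.2370, so M₁ = 2.2370 × 73.28 ≈ 163.9274 billion.
After the change m₂ = (1 + 0.024) / (0.189 + 0.024) ≈ 4.8075, so M₂ = 4.8075 × 73.28 = 352.2936 billion.
ΔM = M₂ − M₁ = 352.2936 − 163.9274 = 188.3662 billion.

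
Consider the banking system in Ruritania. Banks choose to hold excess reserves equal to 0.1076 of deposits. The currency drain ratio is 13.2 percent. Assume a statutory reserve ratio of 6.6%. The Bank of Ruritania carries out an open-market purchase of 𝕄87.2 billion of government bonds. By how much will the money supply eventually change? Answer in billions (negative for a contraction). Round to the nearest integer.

𝕄323 billion

The money multiplier is m = (1 + c) / (rr + e + c) = (1 + 0.132) / (0.066 + 0.1076 + 0.132) ≈ 3.7042.
The purchase adds 87.2 billion of base, so ΔM = m × ΔMB = 3.7042 × (+87.2) ≈ 323.0062 billion.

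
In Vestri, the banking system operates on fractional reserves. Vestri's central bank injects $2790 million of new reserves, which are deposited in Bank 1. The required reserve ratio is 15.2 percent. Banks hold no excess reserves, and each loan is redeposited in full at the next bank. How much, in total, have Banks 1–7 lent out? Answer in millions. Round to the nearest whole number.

Bank i lends (1 − rr)^i of the original deposit: Bank 1 lends 2790·0.8480 = 2365.9200, Bank 2 lends 2790·0.8480² ≈ 2006.3002, and so on.
Summing a geometric series: total = 2790·[0.8480·(1 − 0.8480^7) / (1 − 0.8480)] ≈ 10657.0046 million.

$10657 million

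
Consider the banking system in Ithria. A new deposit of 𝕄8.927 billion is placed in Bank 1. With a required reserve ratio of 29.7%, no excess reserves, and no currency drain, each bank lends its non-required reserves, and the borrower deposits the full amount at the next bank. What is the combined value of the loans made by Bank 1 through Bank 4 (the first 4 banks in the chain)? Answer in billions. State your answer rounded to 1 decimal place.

𝕄16.0 billion

Bank i lends (1 − rr)^i of the original deposit: Bank 1 lends 8.927·0.7030 ≈ 6.2757, Bank 2 lends 8.927·0.7030² ≈ 4.4118, and so on.
Summing a geometric series: total = 8.927·[0.7030·(1 − 0.7030^4) / (1 − 0.7030)] ≈ 15.9693 billion.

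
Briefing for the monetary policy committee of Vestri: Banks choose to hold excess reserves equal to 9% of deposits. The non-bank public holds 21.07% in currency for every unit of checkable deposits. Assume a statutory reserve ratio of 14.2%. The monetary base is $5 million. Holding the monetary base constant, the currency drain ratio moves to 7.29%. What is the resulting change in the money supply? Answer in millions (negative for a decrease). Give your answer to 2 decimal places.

Initially m₁ = (1 + 0.2107) / (0.142 + 0.09 + 0.2107) ≈ 2.7348, so M₁ = 2.7348 × 5 = 13.674 million.
After the change m₂ = (1 + 0.0729) / (0.142 + 0.09 + 0.0729) ≈ 3.5189, so M₂ = 3.5189 × 5 = 17.5945 million.
ΔM = M₂ − M₁ = 17.5945 − 13.674 = 3.9205 million.

$3.92 million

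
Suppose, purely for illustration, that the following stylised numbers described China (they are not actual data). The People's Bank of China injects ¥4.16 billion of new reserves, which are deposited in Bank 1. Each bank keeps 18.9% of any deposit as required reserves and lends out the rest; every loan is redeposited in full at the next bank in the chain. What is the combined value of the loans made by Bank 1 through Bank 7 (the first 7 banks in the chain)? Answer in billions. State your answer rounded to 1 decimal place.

¥13.7 billion

Bank i lends (1 − rr)^i of the original deposit: Bank 1 lends 4.16·0.8110 ≈ 3.3738, Bank 2 lends 4.16·0.8110² ≈ 2.7361, and so on.
Summing a geometric series: total = 4.16·[0.8110·(1 − 0.8110^7) / (1 − 0.8110)] ≈ 13.7315 billion.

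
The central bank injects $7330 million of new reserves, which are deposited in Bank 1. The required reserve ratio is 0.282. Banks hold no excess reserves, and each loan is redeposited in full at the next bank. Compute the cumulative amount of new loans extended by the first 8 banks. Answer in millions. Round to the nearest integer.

$17345 million

Bank i lends (1 − rr)^i of the original deposit: Bank 1 lends 7330·0.7180 = 5262.9400, Bank 2 lends 7330·0.7180² ≈ 3778.7909, and so on.
Summing a geometric series: total = 7330·[0.7180·(1 − 0.7180^8) / (1 − 0.7180)] ≈ 17344.7274 million.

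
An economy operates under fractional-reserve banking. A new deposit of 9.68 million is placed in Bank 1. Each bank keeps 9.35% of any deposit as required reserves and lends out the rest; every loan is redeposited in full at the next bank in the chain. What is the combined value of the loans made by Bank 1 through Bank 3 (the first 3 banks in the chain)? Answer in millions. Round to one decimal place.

Bank i lends (1 − rr)^i of the original deposit: Bank 1 lends 9.68·0.9065 ≈ 8.7749, Bank 2 lends 9.68·0.9065² ≈ 7.9545, and so on.
Summing a geometric series: total = 9.68·[0.9065·(1 − 0.9065^3) / (1 − 0.9065)] ≈ 23.9401 million.

23.9 million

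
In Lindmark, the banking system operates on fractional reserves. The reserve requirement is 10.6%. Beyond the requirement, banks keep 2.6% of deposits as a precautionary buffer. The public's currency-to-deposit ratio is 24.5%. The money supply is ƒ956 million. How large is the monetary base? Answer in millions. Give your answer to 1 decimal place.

ƒ289.5 million

The money multiplier is m = (1 + c) / (rr + e + c) = (1 + 0.245) / (0.106 + 0.026 + 0.245) ≈ 3.30239.
MB = M / m = 956 / 3.30239 ≈ 289.4873 million.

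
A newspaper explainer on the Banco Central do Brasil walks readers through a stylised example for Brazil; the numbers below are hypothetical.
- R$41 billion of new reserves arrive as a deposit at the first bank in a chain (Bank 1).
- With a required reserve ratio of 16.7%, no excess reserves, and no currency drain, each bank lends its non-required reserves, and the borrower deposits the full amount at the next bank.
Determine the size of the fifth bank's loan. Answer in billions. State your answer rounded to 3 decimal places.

Each bank lends a fraction (1 − rr) = 0.8330 of the deposit it receives, so Bank 5 receives 41·0.8330^4 and lends 41·0.8330^5 ≈ 16.4441 billion.

R$16.444 billion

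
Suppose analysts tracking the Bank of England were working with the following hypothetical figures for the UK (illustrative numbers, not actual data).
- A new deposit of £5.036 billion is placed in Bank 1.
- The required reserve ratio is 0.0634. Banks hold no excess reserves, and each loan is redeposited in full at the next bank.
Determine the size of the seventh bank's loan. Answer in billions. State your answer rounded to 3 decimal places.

Each bank lends a fraction (1 − rr) = 0.9366 of the deposit it receives, so Bank 7 receives 5.036·0.9366^6 and lends 5.036·0.9366^7 ≈ 3.1839 billion.

£3.184 billion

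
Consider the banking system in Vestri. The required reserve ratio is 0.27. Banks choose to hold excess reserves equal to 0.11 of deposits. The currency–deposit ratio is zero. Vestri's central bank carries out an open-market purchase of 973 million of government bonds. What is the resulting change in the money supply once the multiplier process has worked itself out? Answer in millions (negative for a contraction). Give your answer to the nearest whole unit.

2561 million

The money multiplier is m = 1 / (rr + e) = 1 / (0.27 + 0.11) ≈ 2.6316.
The purchase adds 973 million of base, so ΔM = m × ΔMB = 2.6316 × (+973) = 2560.5468 million.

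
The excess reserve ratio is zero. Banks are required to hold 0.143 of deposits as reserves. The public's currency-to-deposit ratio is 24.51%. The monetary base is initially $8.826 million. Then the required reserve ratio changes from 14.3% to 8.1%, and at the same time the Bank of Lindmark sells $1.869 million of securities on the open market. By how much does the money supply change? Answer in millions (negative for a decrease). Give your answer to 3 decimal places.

Before: m₁ = (1 + 0.2451) / (0.143 + 0.2451) ≈ 3.20819, MB₁ = 8.826, so M₁ = 3.20819 × 8.826 ≈ 28.3155 million.
After: m₂ = (1 + 0.2451) / (0.081 + 0.2451) ≈ 3.81815, MB₂ = 8.826 − 1.869 = 6.957, so M₂ = 3.81815 × 6.957 ≈ 26.5629 million.
ΔM = M₂ − M₁ = 26.5629 − 28.3155 = -1.7526 million.

-1.753 million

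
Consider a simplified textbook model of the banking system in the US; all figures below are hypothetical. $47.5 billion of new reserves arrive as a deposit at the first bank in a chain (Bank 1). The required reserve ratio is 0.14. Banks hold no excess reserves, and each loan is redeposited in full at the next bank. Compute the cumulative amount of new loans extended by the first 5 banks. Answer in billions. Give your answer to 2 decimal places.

$154.52 billion

Bank i lends (1 − rr)^i of the original deposit: Bank 1 lends 47.5·0.8600 = 40.8500, Bank 2 lends 47.5·0.8600² = 35.1310, and so on.
Summing a geometric series: total = 47.5·[0.8600·(1 − 0.8600^5) / (1 − 0.8600)] ≈ 154.5218 billion.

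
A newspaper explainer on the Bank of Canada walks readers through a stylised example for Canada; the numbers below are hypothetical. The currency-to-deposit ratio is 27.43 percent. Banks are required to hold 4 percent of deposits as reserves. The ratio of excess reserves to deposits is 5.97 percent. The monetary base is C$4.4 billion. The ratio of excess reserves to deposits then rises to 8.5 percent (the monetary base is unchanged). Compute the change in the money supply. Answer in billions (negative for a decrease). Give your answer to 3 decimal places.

Initially m₁ = (1 + 0.2743) / (0.04 + 0.0597 + 0.2743) ≈ 3.40722, so M₁ = 3.40722 × 4.4 ≈ 14.9918 billion.
After the change m₂ = (1 + 0.2743) / (0.04 + 0.085 + 0.2743) ≈ 3.19133, so M₂ = 3.19133 × 4.4 ≈ 14.0419 billion.
ΔM = M₂ − M₁ = 14.0419 − 14.9918 = -0.9499 billion.

-0.950 billion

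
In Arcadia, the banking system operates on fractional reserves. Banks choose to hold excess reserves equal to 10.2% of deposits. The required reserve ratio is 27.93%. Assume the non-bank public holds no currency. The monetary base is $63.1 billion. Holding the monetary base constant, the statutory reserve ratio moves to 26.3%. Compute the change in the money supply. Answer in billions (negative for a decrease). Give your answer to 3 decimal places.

$7.390 billion

Initially m₁ = 1 / (0.2793 + 0.102) ≈ 2.622607, so M₁ = 2.622607 × 63.1 ≈ 165.4865 billion.
After the change m₂ = 1 / (0.263 + 0.102) ≈ 2.739726, so M₂ = 2.739726 × 63.1 ≈ 172.8767 billion.
ΔM = M₂ − M₁ = 172.8767 − 165.4865 = 7.3902 billion.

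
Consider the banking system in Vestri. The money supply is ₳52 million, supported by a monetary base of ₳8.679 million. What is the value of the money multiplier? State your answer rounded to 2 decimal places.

The money multiplier is m = M / MB = 52 / 8.679 ≈ 5.99147.

5.99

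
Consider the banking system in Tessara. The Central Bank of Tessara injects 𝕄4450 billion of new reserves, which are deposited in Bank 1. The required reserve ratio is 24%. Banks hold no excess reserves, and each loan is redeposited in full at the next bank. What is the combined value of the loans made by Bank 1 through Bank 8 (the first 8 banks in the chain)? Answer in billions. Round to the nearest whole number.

Bank i lends (1 − rr)^i of the original deposit: Bank 1 lends 4450·0.7600 = 3382.0000, Bank 2 lends 4450·0.7600² = 2570.3200, and so on.
Summing a geometric series: total = 4450·[0.7600·(1 − 0.7600^8) / (1 − 0.7600)] ≈ 12523.2151 billion.

𝕄12523 billion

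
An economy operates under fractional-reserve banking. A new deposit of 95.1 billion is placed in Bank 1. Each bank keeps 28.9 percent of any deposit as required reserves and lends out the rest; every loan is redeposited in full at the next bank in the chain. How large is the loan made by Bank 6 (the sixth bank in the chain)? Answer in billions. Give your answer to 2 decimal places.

Each bank lends a fraction (1 − rr) = 0.7110 of the deposit it receives, so Bank 6 receives 95.1·0.7110^5 and lends 95.1·0.7110^6 ≈ 12.2856 billion.

12.29 billion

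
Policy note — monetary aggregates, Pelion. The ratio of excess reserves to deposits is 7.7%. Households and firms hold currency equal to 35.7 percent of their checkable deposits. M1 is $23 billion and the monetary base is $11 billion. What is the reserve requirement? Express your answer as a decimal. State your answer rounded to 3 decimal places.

Using m = M/MB = 23/11 ≈ 2.090909. Since m = (1 + c)/(c + rr + e), the denominator satisfies c + rr + e = (1 + c)/m = (1 + 0.357) / 2.090909 ≈ 0.649000.
With c = 0.357 and e = 0.077, the reserve requirement is 0.649000 − 0.357 − 0.077 = 0.215.

0.215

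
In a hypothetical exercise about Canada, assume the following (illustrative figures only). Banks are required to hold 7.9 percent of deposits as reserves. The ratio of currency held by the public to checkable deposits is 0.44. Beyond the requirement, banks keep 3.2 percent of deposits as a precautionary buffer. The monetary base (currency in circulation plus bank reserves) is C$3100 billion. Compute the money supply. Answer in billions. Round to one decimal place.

C$8101.6 billion

The money multiplier is m = (1 + c) / (rr + e + c) = (1 + 0.44) / (0.079 + 0.032 + 0.44) ≈ 2.613430.
So M = m × MB = 2.613430 × 3100 = 8101.633 billion.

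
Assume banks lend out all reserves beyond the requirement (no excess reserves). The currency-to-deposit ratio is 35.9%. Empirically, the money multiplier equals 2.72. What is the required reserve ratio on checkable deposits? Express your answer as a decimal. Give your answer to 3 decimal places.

0.141

Using m = 2.72. Since m = (1 + c)/(c + rr + e), the denominator satisfies c + rr + e = (1 + c)/m = (1 + 0.359) / 2.72 ≈ 0.499632.
With c = 0.359 and e = 0, the required reserve ratio on checkable deposits is 0.499632 − 0.359 − 0 = 0.140632.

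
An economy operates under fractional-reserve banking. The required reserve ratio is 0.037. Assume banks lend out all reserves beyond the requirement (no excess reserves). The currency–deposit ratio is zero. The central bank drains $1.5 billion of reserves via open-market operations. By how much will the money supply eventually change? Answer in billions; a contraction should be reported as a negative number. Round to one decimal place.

The simple money multiplier is m = 1/rr = 1/0.037 ≈ 27.0270.
An open-market sale reduces the monetary base by 1.5 billion, so ΔM = m × ΔMB = 27.0270 × (−1.5) = -40.5405 billion.

-40.5 billion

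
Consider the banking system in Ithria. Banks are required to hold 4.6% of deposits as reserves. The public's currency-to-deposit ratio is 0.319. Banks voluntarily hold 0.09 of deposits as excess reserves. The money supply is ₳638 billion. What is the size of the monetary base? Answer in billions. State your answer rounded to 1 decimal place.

₳220.1 billion

The money multiplier is m = (1 + c) / (rr + e + c) = (1 + 0.319) / (0.046 + 0.09 + 0.319) ≈ 2.89890.
MB = M / m = 638 / 2.89890 ≈ 220.0835 billion.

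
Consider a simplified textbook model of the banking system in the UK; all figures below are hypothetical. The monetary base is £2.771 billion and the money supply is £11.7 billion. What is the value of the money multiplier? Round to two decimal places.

4.22

The money multiplier is m = M / MB = 11.7 / 2.771 ≈ 4.22230.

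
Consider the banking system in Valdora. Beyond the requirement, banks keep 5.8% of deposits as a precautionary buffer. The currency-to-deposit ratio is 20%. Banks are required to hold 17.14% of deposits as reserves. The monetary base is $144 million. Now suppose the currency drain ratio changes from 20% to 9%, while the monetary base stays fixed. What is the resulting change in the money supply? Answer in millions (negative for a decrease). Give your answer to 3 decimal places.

Initially m₁ = (1 + 0.2) / (0.1714 + 0.058 + 0.2) ≈ 2.7945971, so M₁ = 2.7945971 × 144 ≈ 402.422 million.
After the change m₂ = (1 + 0.09) / (0.1714 + 0.058 + 0.09) ≈ 3.4126487, so M₂ = 3.4126487 × 144 ≈ 491.4214 million.
ΔM = M₂ − M₁ = 491.4214 − 402.422 = 88.9994 million.

$88.999 million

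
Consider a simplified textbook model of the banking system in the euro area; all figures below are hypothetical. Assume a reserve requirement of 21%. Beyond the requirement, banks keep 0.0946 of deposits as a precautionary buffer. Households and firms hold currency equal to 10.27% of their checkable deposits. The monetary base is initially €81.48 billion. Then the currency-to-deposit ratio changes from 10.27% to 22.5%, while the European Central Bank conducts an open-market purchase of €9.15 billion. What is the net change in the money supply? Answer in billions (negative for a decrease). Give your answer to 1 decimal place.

Before: m₁ = (1 + 0.1027) / (0.21 + 0.0946 + 0.1027) ≈ 2.7073, MB₁ = 81.48, so M₁ = 2.7073 × 81.48 ≈ 220.5908 billion.
After: m₂ = (1 + 0.225) / (0.21 + 0.0946 + 0.225) ≈ 2.3131, MB₂ = 81.48 + 9.15 = 90.63, so M₂ = 2.3131 × 90.63 ≈ 209.6363 billion.
ΔM = M₂ − M₁ = 209.6363 − 220.5908 = -10.9545 billion.

-11.0 billion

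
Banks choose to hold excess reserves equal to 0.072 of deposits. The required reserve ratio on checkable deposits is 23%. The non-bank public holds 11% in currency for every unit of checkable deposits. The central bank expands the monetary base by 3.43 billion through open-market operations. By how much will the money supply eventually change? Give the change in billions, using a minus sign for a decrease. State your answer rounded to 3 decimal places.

9.241 billion

The money multiplier is m = (1 + c) / (rr + e + c) = (1 + 0.11) / (0.23 + 0.072 + 0.11) ≈ 2.69417.
The purchase adds 3.43 billion of base, so ΔM = m × ΔMB = 2.69417 × (+3.43) ≈ 9.241 billion.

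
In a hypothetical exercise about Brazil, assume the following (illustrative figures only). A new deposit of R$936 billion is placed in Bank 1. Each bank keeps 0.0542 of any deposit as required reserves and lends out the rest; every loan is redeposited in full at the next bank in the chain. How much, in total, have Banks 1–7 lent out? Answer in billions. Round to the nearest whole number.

R$5276 billion

Bank i lends (1 − rr)^i of the original deposit: Bank 1 lends 936·0.9458 = 885.2688, Bank 2 lends 936·0.9458² ≈ 837.2872, and so on.
Summing a geometric series: total = 936·[0.9458·(1 − 0.9458^7) / (1 − 0.9458)] ≈ 5275.5139 billion.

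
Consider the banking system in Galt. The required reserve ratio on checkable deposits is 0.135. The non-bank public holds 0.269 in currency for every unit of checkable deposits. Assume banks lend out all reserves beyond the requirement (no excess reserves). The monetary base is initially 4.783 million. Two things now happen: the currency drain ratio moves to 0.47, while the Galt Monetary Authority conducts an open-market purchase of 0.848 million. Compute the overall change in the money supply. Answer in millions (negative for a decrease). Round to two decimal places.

Before: m₁ = (1 + 0.269) / (0.135 + 0.269) ≈ 3.1411, MB₁ = 4.783, so M₁ = 3.1411 × 4.783 ≈ 15.0239 million.
After: m₂ = (1 + 0.47) / (0.135 + 0.47) ≈ 2.4298, MB₂ = 4.783 + 0.848 = 5.631, so M₂ = 2.4298 × 5.631 ≈ 13.6822 million.
ΔM = M₂ − M₁ = 13.6822 − 15.0239 = -1.3417 million.

-1.34 million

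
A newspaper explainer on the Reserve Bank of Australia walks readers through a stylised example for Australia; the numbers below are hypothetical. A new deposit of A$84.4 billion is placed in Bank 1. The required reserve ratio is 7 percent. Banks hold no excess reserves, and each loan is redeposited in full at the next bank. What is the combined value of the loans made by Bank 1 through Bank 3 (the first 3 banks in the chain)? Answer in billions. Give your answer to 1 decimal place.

A$219.4 billion

Bank i lends (1 − rr)^i of the original deposit: Bank 1 lends 84.4·0.9300 = 78.4920, Bank 2 lends 84.4·0.9300² ≈ 72.9976, and so on.
Summing a geometric series: total = 84.4·[0.9300·(1 − 0.9300^3) / (1 − 0.9300)] ≈ 219.3773 billion.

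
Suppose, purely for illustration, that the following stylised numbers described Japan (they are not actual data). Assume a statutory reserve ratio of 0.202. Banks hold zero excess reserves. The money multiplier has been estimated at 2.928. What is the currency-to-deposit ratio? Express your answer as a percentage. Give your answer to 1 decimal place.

Using m = 2.928. From m = (1 + c)/(c + rr + e), rearranging gives 1 + c = m·(c + rr + e), so c·(1 − m) = m·(rr + e) − 1.
Hence c = [m·(rr + e) − 1]/(1 − m) = [2.928 × (0.202 + 0) − 1] / (1 − 2.928) ≈ 0.211900.

21.2%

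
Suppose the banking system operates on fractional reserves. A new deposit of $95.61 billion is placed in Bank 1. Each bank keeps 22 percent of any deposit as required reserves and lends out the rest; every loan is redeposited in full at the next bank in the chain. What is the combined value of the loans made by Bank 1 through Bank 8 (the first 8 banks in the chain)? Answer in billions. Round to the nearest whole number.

Bank i lends (1 − rr)^i of the original deposit: Bank 1 lends 95.61·0.7800 = 74.5758, Bank 2 lends 95.61·0.7800² ≈ 58.1691, and so on.
Summing a geometric series: total = 95.61·[0.7800·(1 − 0.7800^8) / (1 − 0.7800)] ≈ 292.5366 billion.

$293 billion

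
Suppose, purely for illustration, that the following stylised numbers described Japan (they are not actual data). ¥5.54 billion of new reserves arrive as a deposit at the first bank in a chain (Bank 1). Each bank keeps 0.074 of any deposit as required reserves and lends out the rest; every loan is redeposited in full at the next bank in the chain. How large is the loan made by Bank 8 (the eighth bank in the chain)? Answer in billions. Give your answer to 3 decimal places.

¥2.995 billion

Each bank lends a fraction (1 − rr) = 0.9260 of the deposit it receives, so Bank 8 receives 5.54·0.9260^7 and lends 5.54·0.9260^8 ≈ 2.9950 billion.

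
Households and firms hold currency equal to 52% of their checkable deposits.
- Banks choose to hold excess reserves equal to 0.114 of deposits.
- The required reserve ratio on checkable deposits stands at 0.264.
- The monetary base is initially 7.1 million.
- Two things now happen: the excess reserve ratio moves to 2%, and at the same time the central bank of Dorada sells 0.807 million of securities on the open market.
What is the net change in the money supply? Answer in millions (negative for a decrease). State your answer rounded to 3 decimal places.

Before: m₁ = (1 + 0.52) / (0.264 + 0.114 + 0.52) ≈ 1.69265, MB₁ = 7.1, so M₁ = 1.69265 × 7.1 ≈ 12.0178 million.
After: m₂ = (1 + 0.52) / (0.264 + 0.02 + 0.52) ≈ 1.89055, MB₂ = 7.1 − 0.807 = 6.293, so M₂ = 1.89055 × 6.293 ≈ 11.8972 million.
ΔM = M₂ − M₁ = 11.8972 − 12.0178 = -0.1206 million.

-0.121 million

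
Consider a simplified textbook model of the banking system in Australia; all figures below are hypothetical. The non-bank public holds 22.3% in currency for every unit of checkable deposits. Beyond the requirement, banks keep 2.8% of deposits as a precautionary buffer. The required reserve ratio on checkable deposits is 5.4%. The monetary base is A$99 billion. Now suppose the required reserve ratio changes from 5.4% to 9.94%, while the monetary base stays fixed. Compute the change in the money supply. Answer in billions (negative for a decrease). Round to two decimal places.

-51.43 billion

Initially m₁ = (1 + 0.223) / (0.054 + 0.028 + 0.223) ≈ 4.00984, so M₁ = 4.00984 × 99 ≈ 396.9742 billion.
After the change m₂ = (1 + 0.223) / (0.0994 + 0.028 + 0.223) ≈ 3.49030, so M₂ = 3.49030 × 99 = 345.5397 billion.
ΔM = M₂ − M₁ = 345.5397 − 396.9742 = -51.4345 billion.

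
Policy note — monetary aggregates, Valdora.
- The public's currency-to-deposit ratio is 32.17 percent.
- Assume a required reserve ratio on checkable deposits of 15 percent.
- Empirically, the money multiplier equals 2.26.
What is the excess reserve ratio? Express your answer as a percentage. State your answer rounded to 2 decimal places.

Using m = 2.26. Since m = (1 + c)/(c + rr + e), the denominator satisfies c + rr + e = (1 + c)/m = (1 + 0.3217) / 2.26 ≈ 0.584823.
With c = 0.3217 and rr = 0.15, the excess reserve ratio is 0.584823 − 0.3217 − 0.15 = 0.113123.

11.31%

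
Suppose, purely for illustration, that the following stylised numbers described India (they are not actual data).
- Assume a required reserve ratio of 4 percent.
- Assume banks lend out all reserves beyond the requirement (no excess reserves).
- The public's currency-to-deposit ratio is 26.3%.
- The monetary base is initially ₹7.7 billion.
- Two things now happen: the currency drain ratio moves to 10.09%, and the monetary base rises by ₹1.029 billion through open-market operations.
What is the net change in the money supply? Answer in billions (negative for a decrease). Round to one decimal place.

Before: m₁ = (1 + 0.263) / (0.04 + 0.263) ≈ 4.1683, MB₁ = 7.7, so M₁ = 4.1683 × 7.7 ≈ 32.0959 billion.
After: m₂ = (1 + 0.1009) / (0.04 + 0.1009) ≈ 7.8133, MB₂ = 7.7 + 1.029 = 8.729, so M₂ = 7.8133 × 8.729 ≈ 68.2023 billion.
ΔM = M₂ − M₁ = 68.2023 − 32.0959 = 36.1064 billion.

₹36.1 billion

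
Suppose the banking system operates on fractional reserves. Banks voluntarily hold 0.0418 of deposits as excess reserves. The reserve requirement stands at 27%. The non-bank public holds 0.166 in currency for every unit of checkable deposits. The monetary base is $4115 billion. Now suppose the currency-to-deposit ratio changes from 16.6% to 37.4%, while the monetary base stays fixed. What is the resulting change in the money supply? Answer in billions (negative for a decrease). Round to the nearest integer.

Initially m₁ = (1 + 0.166) / (0.27 + 0.0418 + 0.166) ≈ 2.44035, so M₁ = 2.44035 × 4115 ≈ 10042.0403 billion.
After the change m₂ = (1 + 0.374) / (0.27 + 0.0418 + 0.374) ≈ 2.00350, so M₂ = 2.00350 × 4115 = 8244.4025 billion.
ΔM = M₂ − M₁ = 8244.4025 − 10042.0403 = -1797.6378 billion.

-1798 billion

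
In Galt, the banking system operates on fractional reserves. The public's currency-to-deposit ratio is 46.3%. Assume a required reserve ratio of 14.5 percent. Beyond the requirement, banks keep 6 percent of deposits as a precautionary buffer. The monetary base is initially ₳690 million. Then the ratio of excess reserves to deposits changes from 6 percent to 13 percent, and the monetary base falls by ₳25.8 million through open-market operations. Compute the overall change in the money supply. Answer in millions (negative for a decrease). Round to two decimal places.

Before: m₁ = (1 + 0.463) / (0.145 + 0.06 + 0.463) ≈ 2.190120, MB₁ = 690, so M₁ = 2.190120 × 690 = 1511.1828 million.
After: m₂ = (1 + 0.463) / (0.145 + 0.13 + 0.463) ≈ 1.982385, MB₂ = 690 − 25.8 = 664.2, so M₂ = 1.982385 × 664.2 ≈ 1316.7001 million.
ΔM = M₂ − M₁ = 1316.7001 − 1511.1828 = -194.4827 million.

-194.48 million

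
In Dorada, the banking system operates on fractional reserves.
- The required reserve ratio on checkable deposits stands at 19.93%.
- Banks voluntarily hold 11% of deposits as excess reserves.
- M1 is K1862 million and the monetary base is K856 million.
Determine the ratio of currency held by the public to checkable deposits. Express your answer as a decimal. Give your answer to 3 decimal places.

0.278

Using m = M/MB = 1862/856 ≈ 2.175234. From m = (1 + c)/(c + rr + e), rearranging gives 1 + c = m·(c + rr + e), so c·(1 − m) = m·(rr + e) − 1.
Hence c = [m·(rr + e) − 1]/(1 − m) = [2.175234 × (0.1993 + 0.11) − 1] / (1 − 2.175234) ≈ 0.278413.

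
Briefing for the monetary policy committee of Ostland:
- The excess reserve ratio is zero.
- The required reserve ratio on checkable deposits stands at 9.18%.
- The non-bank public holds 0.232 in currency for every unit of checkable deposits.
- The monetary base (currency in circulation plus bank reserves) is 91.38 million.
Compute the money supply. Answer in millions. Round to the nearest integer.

348 million

The money multiplier is m = (1 + c) / (rr + c) = (1 + 0.232) / (0.0918 + 0.232) ≈ 3.8048.
So M = m × MB = 3.8048 × 91.38 ≈ 347.6826 million.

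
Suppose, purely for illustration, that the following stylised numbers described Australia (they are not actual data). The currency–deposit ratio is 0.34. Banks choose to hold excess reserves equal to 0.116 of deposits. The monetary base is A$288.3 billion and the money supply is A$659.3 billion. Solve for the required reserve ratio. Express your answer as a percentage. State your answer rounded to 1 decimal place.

13.0%

Using m = M/MB = 659.3/288.3 ≈ 2.286854. Since m = (1 + c)/(c + rr + e), the denominator satisfies c + rr + e = (1 + c)/m = (1 + 0.34) / 2.286854 ≈ 0.585958.
With c = 0.34 and e = 0.116, the required reserve ratio is 0.585958 − 0.34 − 0.116 = 0.129958.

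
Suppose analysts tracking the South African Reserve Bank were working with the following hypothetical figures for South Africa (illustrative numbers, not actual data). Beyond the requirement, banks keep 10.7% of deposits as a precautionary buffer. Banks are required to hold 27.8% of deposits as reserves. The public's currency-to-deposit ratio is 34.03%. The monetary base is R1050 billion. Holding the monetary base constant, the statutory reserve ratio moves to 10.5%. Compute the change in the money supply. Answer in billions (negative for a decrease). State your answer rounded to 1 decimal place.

R607.8 billion

Initially m₁ = (1 + 0.3403) / (0.278 + 0.107 + 0.3403) ≈ 1.847925, so M₁ = 1.847925 × 1050 ≈ 1940.3212 billion.
After the change m₂ = (1 + 0.3403) / (0.105 + 0.107 + 0.3403) ≈ 2.426761, so M₂ = 2.426761 × 1050 ≈ 2548.099 billion.
ΔM = M₂ − M₁ = 2548.099 − 1940.3212 = 607.7778 billion.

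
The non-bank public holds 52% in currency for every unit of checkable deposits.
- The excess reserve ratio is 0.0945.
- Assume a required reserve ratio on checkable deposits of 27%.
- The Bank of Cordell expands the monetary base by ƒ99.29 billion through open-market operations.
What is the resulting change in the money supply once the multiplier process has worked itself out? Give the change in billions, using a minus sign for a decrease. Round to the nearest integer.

The money multiplier is m = (1 + c) / (rr + e + c) = (1 + 0.52) / (0.27 + 0.0945 + 0.52) ≈ 1.7185.
The purchase adds 99.29 billion of base, so ΔM = m × ΔMB = 1.7185 × (+99.29) ≈ 170.6299 billion.

ƒ171 billion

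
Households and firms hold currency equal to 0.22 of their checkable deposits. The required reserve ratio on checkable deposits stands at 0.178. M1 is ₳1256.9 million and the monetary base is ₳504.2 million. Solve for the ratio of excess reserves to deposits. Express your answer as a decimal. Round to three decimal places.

Using m = M/MB = 1256.9/504.2 ≈ 2.492860. Since m = (1 + c)/(c + rr + e), the denominator satisfies c + rr + e = (1 + c)/m = (1 + 0.22) / 2.492860 ≈ 0.489398.
With c = 0.22 and rr = 0.178, the ratio of excess reserves to deposits is 0.489398 − 0.22 − 0.178 = 0.091398.

0.091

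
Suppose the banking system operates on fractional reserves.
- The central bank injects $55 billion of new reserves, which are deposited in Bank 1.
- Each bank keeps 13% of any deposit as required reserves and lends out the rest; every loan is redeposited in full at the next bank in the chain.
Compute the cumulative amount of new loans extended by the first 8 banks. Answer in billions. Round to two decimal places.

$247.27 billion

Bank i lends (1 − rr)^i of the original deposit: Bank 1 lends 55·0.8700 = 47.8500, Bank 2 lends 55·0.8700² = 41.6295, and so on.
Summing a geometric series: total = 55·[0.8700·(1 − 0.8700^8) / (1 − 0.8700)] ≈ 247.2698 billion.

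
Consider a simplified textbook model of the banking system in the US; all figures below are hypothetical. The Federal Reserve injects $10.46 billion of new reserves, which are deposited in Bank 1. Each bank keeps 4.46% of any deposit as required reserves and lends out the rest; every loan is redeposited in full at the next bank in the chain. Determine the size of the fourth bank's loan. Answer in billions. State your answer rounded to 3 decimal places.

Each bank lends a fraction (1 − rr) = 0.9554 of the deposit it receives, so Bank 4 receives 10.46·0.9554^3 and lends 10.46·0.9554^4 ≈ 8.7151 billion.

$8.715 billion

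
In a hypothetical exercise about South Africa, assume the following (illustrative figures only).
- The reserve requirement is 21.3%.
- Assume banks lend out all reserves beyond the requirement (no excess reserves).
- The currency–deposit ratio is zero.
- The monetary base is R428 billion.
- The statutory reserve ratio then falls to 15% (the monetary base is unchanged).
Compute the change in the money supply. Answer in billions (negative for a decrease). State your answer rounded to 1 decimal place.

R843.9 billion

Initially m₁ = 1 / (0.213) ≈ 4.69484, so M₁ = 4.69484 × 428 ≈ 2009.3915 billion.
After the change m₂ = 1 / (0.15) ≈ 6.66667, so M₂ = 6.66667 × 428 ≈ 2853.3348 billion.
ΔM = M₂ − M₁ = 2853.3348 − 2009.3915 = 843.9433 billion.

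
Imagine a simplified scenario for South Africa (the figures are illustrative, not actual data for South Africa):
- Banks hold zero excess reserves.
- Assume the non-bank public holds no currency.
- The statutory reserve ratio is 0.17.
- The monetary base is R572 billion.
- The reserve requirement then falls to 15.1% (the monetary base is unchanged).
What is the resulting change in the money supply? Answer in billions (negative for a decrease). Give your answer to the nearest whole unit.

Initially m₁ = 1 / (0.17) ≈ 5.8824, so M₁ = 5.8824 × 572 = 3364.7328 billion.
After the change m₂ = 1 / (0.151) ≈ 6.6225, so M₂ = 6.6225 × 572 = 3788.07 billion.
ΔM = M₂ − M₁ = 3788.07 − 3364.7328 = 423.3372 billion.

R423 billion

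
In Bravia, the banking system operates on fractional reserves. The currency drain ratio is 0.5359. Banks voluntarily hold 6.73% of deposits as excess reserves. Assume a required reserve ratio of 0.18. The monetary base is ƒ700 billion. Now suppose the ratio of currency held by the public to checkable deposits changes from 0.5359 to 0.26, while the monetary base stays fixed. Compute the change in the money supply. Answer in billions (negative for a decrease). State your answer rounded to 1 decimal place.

Initially m₁ = (1 + 0.5359) / (0.18 + 0.0673 + 0.5359) ≈ 1.96106, so M₁ = 1.96106 × 700 = 1372.742 billion.
After the change m₂ = (1 + 0.26) / (0.18 + 0.0673 + 0.26) ≈ 2.48374, so M₂ = 2.48374 × 700 = 1738.618 billion.
ΔM = M₂ − M₁ = 1738.618 − 1372.742 = 365.876 billion.

ƒ365.9 billion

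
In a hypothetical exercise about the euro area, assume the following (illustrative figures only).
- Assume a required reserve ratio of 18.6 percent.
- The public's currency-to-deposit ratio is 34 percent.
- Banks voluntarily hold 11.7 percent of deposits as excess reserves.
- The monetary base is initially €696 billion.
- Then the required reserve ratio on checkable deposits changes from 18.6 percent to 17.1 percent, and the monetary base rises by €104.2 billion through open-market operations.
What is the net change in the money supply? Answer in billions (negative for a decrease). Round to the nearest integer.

€257 billion

Before: m₁ = (1 + 0.34) / (0.186 + 0.117 + 0.34) ≈ 2.0840, MB₁ = 696, so M₁ = 2.0840 × 696 = 1450.464 billion.
After: m₂ = (1 + 0.34) / (0.171 + 0.117 + 0.34) ≈ 2.1338, MB₂ = 696 + 104.2 = 800.2, so M₂ = 2.1338 × 800.2 ≈ 1707.4668 billion.
ΔM = M₂ − M₁ = 1707.4668 − 1450.464 = 257.0028 billion.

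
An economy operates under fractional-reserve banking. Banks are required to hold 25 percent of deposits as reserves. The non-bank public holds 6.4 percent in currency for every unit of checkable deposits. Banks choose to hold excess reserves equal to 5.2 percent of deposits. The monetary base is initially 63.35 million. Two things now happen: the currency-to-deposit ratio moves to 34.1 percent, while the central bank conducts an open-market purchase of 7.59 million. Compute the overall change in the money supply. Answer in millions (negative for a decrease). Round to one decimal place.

Before: m₁ = (1 + 0.064) / (0.25 + 0.052 + 0.064) ≈ 2.9071, MB₁ = 63.35, so M₁ = 2.9071 × 63.35 ≈ 184.1648 million.
After: m₂ = (1 + 0.341) / (0.25 + 0.052 + 0.341) ≈ 2.0855, MB₂ = 63.35 + 7.59 = 70.94, so M₂ = 2.0855 × 70.94 ≈ 147.9454 million.
ΔM = M₂ − M₁ = 147.9454 − 184.1648 = -36.2194 million.

-36.2 million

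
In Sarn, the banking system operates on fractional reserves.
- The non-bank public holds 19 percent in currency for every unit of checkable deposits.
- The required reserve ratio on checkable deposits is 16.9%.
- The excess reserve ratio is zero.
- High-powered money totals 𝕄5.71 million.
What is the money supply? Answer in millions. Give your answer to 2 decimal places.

The money multiplier is m = (1 + c) / (rr + c) = (1 + 0.19) / (0.169 + 0.19) ≈ 3.3148.
So M = m × MB = 3.3148 × 5.71 ≈ 18.9275 million.

𝕄18.93 million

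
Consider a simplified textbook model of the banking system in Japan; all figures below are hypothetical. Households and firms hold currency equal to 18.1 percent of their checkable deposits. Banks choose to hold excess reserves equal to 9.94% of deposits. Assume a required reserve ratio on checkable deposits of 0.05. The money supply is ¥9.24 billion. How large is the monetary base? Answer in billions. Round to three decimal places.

The money multiplier is m = (1 + c) / (rr + e + c) = (1 + 0.181) / (0.05 + 0.0994 + 0.181) ≈ 3.57446.
MB = M / m = 9.24 / 3.57446 ≈ 2.585 billion.

¥2.585 billion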